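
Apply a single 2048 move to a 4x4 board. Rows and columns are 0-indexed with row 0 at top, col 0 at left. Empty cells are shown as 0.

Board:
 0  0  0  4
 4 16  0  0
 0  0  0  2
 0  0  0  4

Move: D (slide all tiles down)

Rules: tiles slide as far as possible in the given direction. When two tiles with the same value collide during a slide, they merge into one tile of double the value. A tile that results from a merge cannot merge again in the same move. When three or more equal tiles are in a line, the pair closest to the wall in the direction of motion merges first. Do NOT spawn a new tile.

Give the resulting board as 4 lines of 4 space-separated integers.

Answer:  0  0  0  0
 0  0  0  4
 0  0  0  2
 4 16  0  4

Derivation:
Slide down:
col 0: [0, 4, 0, 0] -> [0, 0, 0, 4]
col 1: [0, 16, 0, 0] -> [0, 0, 0, 16]
col 2: [0, 0, 0, 0] -> [0, 0, 0, 0]
col 3: [4, 0, 2, 4] -> [0, 4, 2, 4]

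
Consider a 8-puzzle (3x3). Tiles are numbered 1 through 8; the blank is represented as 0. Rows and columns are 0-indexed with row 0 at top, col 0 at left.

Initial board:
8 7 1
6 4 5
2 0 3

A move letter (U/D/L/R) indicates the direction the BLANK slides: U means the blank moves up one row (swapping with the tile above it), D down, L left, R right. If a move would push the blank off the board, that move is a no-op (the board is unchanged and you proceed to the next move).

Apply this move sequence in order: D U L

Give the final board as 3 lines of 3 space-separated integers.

Answer: 8 7 1
0 6 5
2 4 3

Derivation:
After move 1 (D):
8 7 1
6 4 5
2 0 3

After move 2 (U):
8 7 1
6 0 5
2 4 3

After move 3 (L):
8 7 1
0 6 5
2 4 3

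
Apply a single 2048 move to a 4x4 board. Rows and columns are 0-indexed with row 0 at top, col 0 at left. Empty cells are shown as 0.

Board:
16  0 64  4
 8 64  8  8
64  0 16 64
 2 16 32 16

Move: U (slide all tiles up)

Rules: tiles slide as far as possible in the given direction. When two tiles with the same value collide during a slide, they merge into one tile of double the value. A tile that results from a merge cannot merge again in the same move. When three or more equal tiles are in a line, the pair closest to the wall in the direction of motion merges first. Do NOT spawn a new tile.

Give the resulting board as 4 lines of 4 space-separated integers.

Slide up:
col 0: [16, 8, 64, 2] -> [16, 8, 64, 2]
col 1: [0, 64, 0, 16] -> [64, 16, 0, 0]
col 2: [64, 8, 16, 32] -> [64, 8, 16, 32]
col 3: [4, 8, 64, 16] -> [4, 8, 64, 16]

Answer: 16 64 64  4
 8 16  8  8
64  0 16 64
 2  0 32 16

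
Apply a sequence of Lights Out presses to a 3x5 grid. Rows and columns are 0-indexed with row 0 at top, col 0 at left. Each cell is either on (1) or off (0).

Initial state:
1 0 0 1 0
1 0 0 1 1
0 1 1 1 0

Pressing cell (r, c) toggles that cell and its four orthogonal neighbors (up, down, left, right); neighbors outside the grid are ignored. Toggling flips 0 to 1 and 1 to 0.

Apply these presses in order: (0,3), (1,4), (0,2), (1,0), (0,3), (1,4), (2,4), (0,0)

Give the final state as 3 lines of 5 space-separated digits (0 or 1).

Answer: 1 0 1 0 0
1 1 1 1 0
1 1 1 0 1

Derivation:
After press 1 at (0,3):
1 0 1 0 1
1 0 0 0 1
0 1 1 1 0

After press 2 at (1,4):
1 0 1 0 0
1 0 0 1 0
0 1 1 1 1

After press 3 at (0,2):
1 1 0 1 0
1 0 1 1 0
0 1 1 1 1

After press 4 at (1,0):
0 1 0 1 0
0 1 1 1 0
1 1 1 1 1

After press 5 at (0,3):
0 1 1 0 1
0 1 1 0 0
1 1 1 1 1

After press 6 at (1,4):
0 1 1 0 0
0 1 1 1 1
1 1 1 1 0

After press 7 at (2,4):
0 1 1 0 0
0 1 1 1 0
1 1 1 0 1

After press 8 at (0,0):
1 0 1 0 0
1 1 1 1 0
1 1 1 0 1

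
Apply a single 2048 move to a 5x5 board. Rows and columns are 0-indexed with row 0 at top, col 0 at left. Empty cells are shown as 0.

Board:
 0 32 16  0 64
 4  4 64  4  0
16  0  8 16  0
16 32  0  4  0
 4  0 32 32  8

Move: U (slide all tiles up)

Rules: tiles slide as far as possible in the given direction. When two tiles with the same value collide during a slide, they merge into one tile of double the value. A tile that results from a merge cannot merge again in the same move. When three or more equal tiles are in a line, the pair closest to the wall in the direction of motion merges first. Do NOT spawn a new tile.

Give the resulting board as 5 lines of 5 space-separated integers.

Slide up:
col 0: [0, 4, 16, 16, 4] -> [4, 32, 4, 0, 0]
col 1: [32, 4, 0, 32, 0] -> [32, 4, 32, 0, 0]
col 2: [16, 64, 8, 0, 32] -> [16, 64, 8, 32, 0]
col 3: [0, 4, 16, 4, 32] -> [4, 16, 4, 32, 0]
col 4: [64, 0, 0, 0, 8] -> [64, 8, 0, 0, 0]

Answer:  4 32 16  4 64
32  4 64 16  8
 4 32  8  4  0
 0  0 32 32  0
 0  0  0  0  0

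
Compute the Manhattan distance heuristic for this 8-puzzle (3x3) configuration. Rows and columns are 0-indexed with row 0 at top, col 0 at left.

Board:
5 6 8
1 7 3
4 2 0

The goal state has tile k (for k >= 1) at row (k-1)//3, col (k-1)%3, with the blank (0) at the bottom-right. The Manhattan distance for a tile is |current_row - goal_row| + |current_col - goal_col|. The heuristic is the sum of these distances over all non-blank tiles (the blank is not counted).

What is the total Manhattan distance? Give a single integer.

Tile 5: at (0,0), goal (1,1), distance |0-1|+|0-1| = 2
Tile 6: at (0,1), goal (1,2), distance |0-1|+|1-2| = 2
Tile 8: at (0,2), goal (2,1), distance |0-2|+|2-1| = 3
Tile 1: at (1,0), goal (0,0), distance |1-0|+|0-0| = 1
Tile 7: at (1,1), goal (2,0), distance |1-2|+|1-0| = 2
Tile 3: at (1,2), goal (0,2), distance |1-0|+|2-2| = 1
Tile 4: at (2,0), goal (1,0), distance |2-1|+|0-0| = 1
Tile 2: at (2,1), goal (0,1), distance |2-0|+|1-1| = 2
Sum: 2 + 2 + 3 + 1 + 2 + 1 + 1 + 2 = 14

Answer: 14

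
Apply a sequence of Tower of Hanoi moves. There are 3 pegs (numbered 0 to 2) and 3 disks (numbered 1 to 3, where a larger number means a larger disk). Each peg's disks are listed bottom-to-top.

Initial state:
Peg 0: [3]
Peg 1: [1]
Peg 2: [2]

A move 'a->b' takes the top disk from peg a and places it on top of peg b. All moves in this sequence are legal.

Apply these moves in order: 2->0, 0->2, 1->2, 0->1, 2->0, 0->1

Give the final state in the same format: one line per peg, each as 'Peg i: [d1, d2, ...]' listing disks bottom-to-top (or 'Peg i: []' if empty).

After move 1 (2->0):
Peg 0: [3, 2]
Peg 1: [1]
Peg 2: []

After move 2 (0->2):
Peg 0: [3]
Peg 1: [1]
Peg 2: [2]

After move 3 (1->2):
Peg 0: [3]
Peg 1: []
Peg 2: [2, 1]

After move 4 (0->1):
Peg 0: []
Peg 1: [3]
Peg 2: [2, 1]

After move 5 (2->0):
Peg 0: [1]
Peg 1: [3]
Peg 2: [2]

After move 6 (0->1):
Peg 0: []
Peg 1: [3, 1]
Peg 2: [2]

Answer: Peg 0: []
Peg 1: [3, 1]
Peg 2: [2]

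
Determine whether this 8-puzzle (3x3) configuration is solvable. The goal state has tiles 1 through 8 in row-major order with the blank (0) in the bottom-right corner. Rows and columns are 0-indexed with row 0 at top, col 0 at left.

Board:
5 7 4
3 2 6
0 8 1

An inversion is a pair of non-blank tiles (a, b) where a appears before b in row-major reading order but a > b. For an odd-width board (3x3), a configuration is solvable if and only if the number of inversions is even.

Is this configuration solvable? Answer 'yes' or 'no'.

Inversions (pairs i<j in row-major order where tile[i] > tile[j] > 0): 17
17 is odd, so the puzzle is not solvable.

Answer: no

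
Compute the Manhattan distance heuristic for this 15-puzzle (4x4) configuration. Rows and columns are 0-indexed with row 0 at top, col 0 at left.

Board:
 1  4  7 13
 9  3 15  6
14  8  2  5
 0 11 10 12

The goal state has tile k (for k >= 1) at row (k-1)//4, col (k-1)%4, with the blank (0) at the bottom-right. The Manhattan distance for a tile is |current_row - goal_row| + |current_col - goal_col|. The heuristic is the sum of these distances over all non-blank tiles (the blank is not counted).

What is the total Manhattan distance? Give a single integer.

Tile 1: (0,0)->(0,0) = 0
Tile 4: (0,1)->(0,3) = 2
Tile 7: (0,2)->(1,2) = 1
Tile 13: (0,3)->(3,0) = 6
Tile 9: (1,0)->(2,0) = 1
Tile 3: (1,1)->(0,2) = 2
Tile 15: (1,2)->(3,2) = 2
Tile 6: (1,3)->(1,1) = 2
Tile 14: (2,0)->(3,1) = 2
Tile 8: (2,1)->(1,3) = 3
Tile 2: (2,2)->(0,1) = 3
Tile 5: (2,3)->(1,0) = 4
Tile 11: (3,1)->(2,2) = 2
Tile 10: (3,2)->(2,1) = 2
Tile 12: (3,3)->(2,3) = 1
Sum: 0 + 2 + 1 + 6 + 1 + 2 + 2 + 2 + 2 + 3 + 3 + 4 + 2 + 2 + 1 = 33

Answer: 33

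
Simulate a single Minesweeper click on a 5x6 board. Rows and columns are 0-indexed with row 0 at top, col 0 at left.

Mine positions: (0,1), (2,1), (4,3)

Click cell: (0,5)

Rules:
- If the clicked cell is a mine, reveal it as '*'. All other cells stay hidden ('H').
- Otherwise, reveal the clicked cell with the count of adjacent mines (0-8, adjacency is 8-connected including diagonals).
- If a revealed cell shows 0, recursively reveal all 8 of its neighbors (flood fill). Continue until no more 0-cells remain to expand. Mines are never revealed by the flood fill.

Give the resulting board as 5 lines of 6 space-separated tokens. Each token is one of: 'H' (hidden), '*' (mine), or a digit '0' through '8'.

H H 1 0 0 0
H H 2 0 0 0
H H 1 0 0 0
H H 2 1 1 0
H H H H 1 0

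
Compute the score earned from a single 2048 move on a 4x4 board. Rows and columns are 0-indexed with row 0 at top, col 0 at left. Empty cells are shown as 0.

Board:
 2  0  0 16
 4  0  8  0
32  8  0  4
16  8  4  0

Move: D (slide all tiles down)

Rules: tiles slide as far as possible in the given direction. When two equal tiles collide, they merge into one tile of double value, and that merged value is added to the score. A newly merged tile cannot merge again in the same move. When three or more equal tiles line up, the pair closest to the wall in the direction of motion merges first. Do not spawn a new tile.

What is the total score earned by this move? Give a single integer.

Answer: 16

Derivation:
Slide down:
col 0: [2, 4, 32, 16] -> [2, 4, 32, 16]  score +0 (running 0)
col 1: [0, 0, 8, 8] -> [0, 0, 0, 16]  score +16 (running 16)
col 2: [0, 8, 0, 4] -> [0, 0, 8, 4]  score +0 (running 16)
col 3: [16, 0, 4, 0] -> [0, 0, 16, 4]  score +0 (running 16)
Board after move:
 2  0  0  0
 4  0  0  0
32  0  8 16
16 16  4  4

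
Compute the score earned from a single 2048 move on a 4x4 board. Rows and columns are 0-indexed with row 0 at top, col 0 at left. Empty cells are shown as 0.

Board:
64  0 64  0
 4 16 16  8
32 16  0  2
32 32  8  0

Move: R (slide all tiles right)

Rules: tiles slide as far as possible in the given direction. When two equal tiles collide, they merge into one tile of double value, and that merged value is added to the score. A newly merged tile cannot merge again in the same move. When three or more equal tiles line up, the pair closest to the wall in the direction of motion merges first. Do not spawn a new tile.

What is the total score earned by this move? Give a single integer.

Answer: 224

Derivation:
Slide right:
row 0: [64, 0, 64, 0] -> [0, 0, 0, 128]  score +128 (running 128)
row 1: [4, 16, 16, 8] -> [0, 4, 32, 8]  score +32 (running 160)
row 2: [32, 16, 0, 2] -> [0, 32, 16, 2]  score +0 (running 160)
row 3: [32, 32, 8, 0] -> [0, 0, 64, 8]  score +64 (running 224)
Board after move:
  0   0   0 128
  0   4  32   8
  0  32  16   2
  0   0  64   8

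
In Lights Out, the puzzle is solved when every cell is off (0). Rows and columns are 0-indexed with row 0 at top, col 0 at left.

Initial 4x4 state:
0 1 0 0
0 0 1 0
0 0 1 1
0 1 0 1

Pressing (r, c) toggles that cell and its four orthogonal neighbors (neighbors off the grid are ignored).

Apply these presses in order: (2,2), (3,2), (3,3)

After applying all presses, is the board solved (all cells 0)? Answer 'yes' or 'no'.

After press 1 at (2,2):
0 1 0 0
0 0 0 0
0 1 0 0
0 1 1 1

After press 2 at (3,2):
0 1 0 0
0 0 0 0
0 1 1 0
0 0 0 0

After press 3 at (3,3):
0 1 0 0
0 0 0 0
0 1 1 1
0 0 1 1

Lights still on: 6

Answer: no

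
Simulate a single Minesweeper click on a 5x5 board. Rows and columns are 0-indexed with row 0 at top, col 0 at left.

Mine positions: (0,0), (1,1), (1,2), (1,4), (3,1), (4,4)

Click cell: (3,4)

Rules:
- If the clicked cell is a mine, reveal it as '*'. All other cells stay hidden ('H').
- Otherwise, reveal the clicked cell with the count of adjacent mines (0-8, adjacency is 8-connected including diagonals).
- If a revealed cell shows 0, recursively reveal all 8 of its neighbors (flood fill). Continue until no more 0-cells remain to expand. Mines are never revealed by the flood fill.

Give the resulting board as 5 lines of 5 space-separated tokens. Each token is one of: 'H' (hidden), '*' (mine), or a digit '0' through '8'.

H H H H H
H H H H H
H H H H H
H H H H 1
H H H H H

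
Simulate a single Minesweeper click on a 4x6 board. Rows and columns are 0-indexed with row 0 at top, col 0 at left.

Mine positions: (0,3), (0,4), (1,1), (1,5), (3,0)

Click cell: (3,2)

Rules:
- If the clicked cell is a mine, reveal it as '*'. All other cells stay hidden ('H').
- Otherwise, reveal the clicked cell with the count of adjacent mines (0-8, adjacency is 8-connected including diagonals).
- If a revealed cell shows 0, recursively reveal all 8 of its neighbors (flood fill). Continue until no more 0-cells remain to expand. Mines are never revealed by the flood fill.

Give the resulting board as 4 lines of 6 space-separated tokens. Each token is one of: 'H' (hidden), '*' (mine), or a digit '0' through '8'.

H H H H H H
H H 2 2 3 H
H 2 1 0 1 1
H 1 0 0 0 0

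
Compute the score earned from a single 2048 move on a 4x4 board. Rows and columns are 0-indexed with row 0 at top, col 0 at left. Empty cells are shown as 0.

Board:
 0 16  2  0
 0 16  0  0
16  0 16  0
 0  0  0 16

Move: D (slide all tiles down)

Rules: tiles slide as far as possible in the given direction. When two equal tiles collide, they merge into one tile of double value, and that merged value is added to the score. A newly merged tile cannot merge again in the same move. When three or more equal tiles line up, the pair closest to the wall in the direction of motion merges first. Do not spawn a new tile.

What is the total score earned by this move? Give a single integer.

Slide down:
col 0: [0, 0, 16, 0] -> [0, 0, 0, 16]  score +0 (running 0)
col 1: [16, 16, 0, 0] -> [0, 0, 0, 32]  score +32 (running 32)
col 2: [2, 0, 16, 0] -> [0, 0, 2, 16]  score +0 (running 32)
col 3: [0, 0, 0, 16] -> [0, 0, 0, 16]  score +0 (running 32)
Board after move:
 0  0  0  0
 0  0  0  0
 0  0  2  0
16 32 16 16

Answer: 32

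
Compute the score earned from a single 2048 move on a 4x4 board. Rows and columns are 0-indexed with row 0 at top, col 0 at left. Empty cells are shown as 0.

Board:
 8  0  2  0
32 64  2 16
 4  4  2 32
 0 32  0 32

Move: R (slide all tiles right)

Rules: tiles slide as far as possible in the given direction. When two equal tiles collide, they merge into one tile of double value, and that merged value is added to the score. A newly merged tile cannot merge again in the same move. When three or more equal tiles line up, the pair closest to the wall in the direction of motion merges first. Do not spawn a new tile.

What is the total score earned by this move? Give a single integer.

Answer: 72

Derivation:
Slide right:
row 0: [8, 0, 2, 0] -> [0, 0, 8, 2]  score +0 (running 0)
row 1: [32, 64, 2, 16] -> [32, 64, 2, 16]  score +0 (running 0)
row 2: [4, 4, 2, 32] -> [0, 8, 2, 32]  score +8 (running 8)
row 3: [0, 32, 0, 32] -> [0, 0, 0, 64]  score +64 (running 72)
Board after move:
 0  0  8  2
32 64  2 16
 0  8  2 32
 0  0  0 64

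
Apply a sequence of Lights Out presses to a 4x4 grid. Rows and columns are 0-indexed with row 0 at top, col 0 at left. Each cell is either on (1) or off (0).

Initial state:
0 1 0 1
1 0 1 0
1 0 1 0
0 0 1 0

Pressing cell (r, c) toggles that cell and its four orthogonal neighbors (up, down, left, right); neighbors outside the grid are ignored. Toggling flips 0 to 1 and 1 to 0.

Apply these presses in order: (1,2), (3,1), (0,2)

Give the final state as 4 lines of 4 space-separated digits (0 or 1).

Answer: 0 0 0 0
1 1 1 1
1 1 0 0
1 1 0 0

Derivation:
After press 1 at (1,2):
0 1 1 1
1 1 0 1
1 0 0 0
0 0 1 0

After press 2 at (3,1):
0 1 1 1
1 1 0 1
1 1 0 0
1 1 0 0

After press 3 at (0,2):
0 0 0 0
1 1 1 1
1 1 0 0
1 1 0 0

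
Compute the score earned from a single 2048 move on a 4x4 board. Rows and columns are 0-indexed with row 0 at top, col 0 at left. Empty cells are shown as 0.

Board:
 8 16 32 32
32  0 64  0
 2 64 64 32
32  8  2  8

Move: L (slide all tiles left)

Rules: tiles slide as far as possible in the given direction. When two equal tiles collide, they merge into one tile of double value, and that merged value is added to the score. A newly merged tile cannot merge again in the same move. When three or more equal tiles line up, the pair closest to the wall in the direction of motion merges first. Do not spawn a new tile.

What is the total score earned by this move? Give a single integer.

Slide left:
row 0: [8, 16, 32, 32] -> [8, 16, 64, 0]  score +64 (running 64)
row 1: [32, 0, 64, 0] -> [32, 64, 0, 0]  score +0 (running 64)
row 2: [2, 64, 64, 32] -> [2, 128, 32, 0]  score +128 (running 192)
row 3: [32, 8, 2, 8] -> [32, 8, 2, 8]  score +0 (running 192)
Board after move:
  8  16  64   0
 32  64   0   0
  2 128  32   0
 32   8   2   8

Answer: 192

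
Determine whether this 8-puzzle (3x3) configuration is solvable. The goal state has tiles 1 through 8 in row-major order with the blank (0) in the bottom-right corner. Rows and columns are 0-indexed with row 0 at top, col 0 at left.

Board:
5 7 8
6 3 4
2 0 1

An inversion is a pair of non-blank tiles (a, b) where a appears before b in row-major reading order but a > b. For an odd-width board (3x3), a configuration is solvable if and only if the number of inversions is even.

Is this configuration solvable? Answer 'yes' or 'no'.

Inversions (pairs i<j in row-major order where tile[i] > tile[j] > 0): 23
23 is odd, so the puzzle is not solvable.

Answer: no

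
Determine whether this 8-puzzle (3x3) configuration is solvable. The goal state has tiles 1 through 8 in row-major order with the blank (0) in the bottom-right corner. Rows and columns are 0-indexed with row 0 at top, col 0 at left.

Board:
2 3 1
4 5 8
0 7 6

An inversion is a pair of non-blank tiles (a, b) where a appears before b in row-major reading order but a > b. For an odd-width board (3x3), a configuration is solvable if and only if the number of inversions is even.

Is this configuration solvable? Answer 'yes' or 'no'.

Inversions (pairs i<j in row-major order where tile[i] > tile[j] > 0): 5
5 is odd, so the puzzle is not solvable.

Answer: no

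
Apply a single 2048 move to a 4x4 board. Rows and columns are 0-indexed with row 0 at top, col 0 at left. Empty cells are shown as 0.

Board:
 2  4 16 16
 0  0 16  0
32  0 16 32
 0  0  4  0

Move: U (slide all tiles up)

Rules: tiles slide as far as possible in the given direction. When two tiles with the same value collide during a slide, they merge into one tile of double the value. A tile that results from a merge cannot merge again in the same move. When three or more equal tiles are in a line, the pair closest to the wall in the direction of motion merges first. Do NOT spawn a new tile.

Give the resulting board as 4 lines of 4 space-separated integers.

Answer:  2  4 32 16
32  0 16 32
 0  0  4  0
 0  0  0  0

Derivation:
Slide up:
col 0: [2, 0, 32, 0] -> [2, 32, 0, 0]
col 1: [4, 0, 0, 0] -> [4, 0, 0, 0]
col 2: [16, 16, 16, 4] -> [32, 16, 4, 0]
col 3: [16, 0, 32, 0] -> [16, 32, 0, 0]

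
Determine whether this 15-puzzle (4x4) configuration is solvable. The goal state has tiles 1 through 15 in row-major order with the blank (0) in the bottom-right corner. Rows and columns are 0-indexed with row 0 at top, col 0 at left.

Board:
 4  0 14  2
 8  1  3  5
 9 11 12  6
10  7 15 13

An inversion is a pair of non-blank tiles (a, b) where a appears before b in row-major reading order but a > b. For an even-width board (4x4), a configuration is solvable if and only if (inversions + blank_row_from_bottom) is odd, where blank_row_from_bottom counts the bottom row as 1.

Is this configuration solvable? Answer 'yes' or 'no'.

Inversions: 31
Blank is in row 0 (0-indexed from top), which is row 4 counting from the bottom (bottom = 1).
31 + 4 = 35, which is odd, so the puzzle is solvable.

Answer: yes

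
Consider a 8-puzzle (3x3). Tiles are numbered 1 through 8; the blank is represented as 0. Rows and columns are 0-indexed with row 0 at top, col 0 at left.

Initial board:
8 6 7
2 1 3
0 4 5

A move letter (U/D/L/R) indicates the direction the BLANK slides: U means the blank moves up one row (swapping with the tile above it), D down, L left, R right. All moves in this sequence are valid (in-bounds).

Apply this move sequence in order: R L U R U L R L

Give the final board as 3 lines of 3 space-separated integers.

After move 1 (R):
8 6 7
2 1 3
4 0 5

After move 2 (L):
8 6 7
2 1 3
0 4 5

After move 3 (U):
8 6 7
0 1 3
2 4 5

After move 4 (R):
8 6 7
1 0 3
2 4 5

After move 5 (U):
8 0 7
1 6 3
2 4 5

After move 6 (L):
0 8 7
1 6 3
2 4 5

After move 7 (R):
8 0 7
1 6 3
2 4 5

After move 8 (L):
0 8 7
1 6 3
2 4 5

Answer: 0 8 7
1 6 3
2 4 5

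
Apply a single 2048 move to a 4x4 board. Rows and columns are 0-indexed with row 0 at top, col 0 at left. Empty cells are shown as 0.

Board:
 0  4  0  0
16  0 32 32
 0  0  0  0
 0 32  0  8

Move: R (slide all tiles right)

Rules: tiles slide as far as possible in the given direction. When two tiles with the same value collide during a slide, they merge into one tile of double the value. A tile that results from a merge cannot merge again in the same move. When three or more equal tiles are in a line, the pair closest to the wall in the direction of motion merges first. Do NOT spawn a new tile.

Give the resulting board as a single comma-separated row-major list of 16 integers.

Answer: 0, 0, 0, 4, 0, 0, 16, 64, 0, 0, 0, 0, 0, 0, 32, 8

Derivation:
Slide right:
row 0: [0, 4, 0, 0] -> [0, 0, 0, 4]
row 1: [16, 0, 32, 32] -> [0, 0, 16, 64]
row 2: [0, 0, 0, 0] -> [0, 0, 0, 0]
row 3: [0, 32, 0, 8] -> [0, 0, 32, 8]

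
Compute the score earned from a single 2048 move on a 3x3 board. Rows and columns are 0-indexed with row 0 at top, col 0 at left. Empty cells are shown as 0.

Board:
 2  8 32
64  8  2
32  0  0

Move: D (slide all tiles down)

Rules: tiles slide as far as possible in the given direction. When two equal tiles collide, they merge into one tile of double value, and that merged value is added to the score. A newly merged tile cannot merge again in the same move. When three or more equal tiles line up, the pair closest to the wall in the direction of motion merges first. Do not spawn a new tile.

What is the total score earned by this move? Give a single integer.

Answer: 16

Derivation:
Slide down:
col 0: [2, 64, 32] -> [2, 64, 32]  score +0 (running 0)
col 1: [8, 8, 0] -> [0, 0, 16]  score +16 (running 16)
col 2: [32, 2, 0] -> [0, 32, 2]  score +0 (running 16)
Board after move:
 2  0  0
64  0 32
32 16  2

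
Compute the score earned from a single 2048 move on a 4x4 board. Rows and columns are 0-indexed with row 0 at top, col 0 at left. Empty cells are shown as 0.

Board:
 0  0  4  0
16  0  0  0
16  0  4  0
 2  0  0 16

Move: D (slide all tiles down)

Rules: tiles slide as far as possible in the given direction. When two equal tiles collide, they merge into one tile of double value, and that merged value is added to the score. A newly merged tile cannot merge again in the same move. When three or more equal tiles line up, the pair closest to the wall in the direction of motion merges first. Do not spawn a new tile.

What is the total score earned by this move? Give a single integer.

Slide down:
col 0: [0, 16, 16, 2] -> [0, 0, 32, 2]  score +32 (running 32)
col 1: [0, 0, 0, 0] -> [0, 0, 0, 0]  score +0 (running 32)
col 2: [4, 0, 4, 0] -> [0, 0, 0, 8]  score +8 (running 40)
col 3: [0, 0, 0, 16] -> [0, 0, 0, 16]  score +0 (running 40)
Board after move:
 0  0  0  0
 0  0  0  0
32  0  0  0
 2  0  8 16

Answer: 40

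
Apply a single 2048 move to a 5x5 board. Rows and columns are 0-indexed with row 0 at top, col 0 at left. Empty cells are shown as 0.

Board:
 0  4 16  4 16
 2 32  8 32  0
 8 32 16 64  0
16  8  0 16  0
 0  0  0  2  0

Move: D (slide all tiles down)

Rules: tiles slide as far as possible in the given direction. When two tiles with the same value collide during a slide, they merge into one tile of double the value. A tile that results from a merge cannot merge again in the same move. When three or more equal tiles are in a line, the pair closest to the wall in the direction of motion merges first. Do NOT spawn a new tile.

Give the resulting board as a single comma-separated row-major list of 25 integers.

Answer: 0, 0, 0, 4, 0, 0, 0, 0, 32, 0, 2, 4, 16, 64, 0, 8, 64, 8, 16, 0, 16, 8, 16, 2, 16

Derivation:
Slide down:
col 0: [0, 2, 8, 16, 0] -> [0, 0, 2, 8, 16]
col 1: [4, 32, 32, 8, 0] -> [0, 0, 4, 64, 8]
col 2: [16, 8, 16, 0, 0] -> [0, 0, 16, 8, 16]
col 3: [4, 32, 64, 16, 2] -> [4, 32, 64, 16, 2]
col 4: [16, 0, 0, 0, 0] -> [0, 0, 0, 0, 16]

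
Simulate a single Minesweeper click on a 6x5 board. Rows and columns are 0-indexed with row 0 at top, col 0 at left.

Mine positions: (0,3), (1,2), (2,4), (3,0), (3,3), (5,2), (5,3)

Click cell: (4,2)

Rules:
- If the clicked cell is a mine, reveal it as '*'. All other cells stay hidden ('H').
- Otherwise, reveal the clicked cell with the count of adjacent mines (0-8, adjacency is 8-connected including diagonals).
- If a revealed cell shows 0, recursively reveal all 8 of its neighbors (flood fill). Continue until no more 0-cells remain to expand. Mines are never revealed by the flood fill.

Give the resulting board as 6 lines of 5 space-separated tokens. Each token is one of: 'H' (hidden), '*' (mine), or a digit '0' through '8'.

H H H H H
H H H H H
H H H H H
H H H H H
H H 3 H H
H H H H H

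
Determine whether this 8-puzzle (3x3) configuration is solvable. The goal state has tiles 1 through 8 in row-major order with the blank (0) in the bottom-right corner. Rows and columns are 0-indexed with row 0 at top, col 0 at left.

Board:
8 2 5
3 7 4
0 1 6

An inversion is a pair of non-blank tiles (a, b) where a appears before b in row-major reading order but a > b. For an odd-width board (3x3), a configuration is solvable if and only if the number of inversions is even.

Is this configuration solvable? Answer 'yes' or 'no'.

Inversions (pairs i<j in row-major order where tile[i] > tile[j] > 0): 16
16 is even, so the puzzle is solvable.

Answer: yes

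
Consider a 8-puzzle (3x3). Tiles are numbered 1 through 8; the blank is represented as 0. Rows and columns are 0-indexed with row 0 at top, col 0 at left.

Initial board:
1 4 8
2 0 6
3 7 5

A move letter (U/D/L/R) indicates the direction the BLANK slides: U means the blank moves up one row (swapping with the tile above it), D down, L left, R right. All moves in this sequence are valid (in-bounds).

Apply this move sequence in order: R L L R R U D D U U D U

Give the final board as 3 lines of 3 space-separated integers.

Answer: 1 4 0
2 6 8
3 7 5

Derivation:
After move 1 (R):
1 4 8
2 6 0
3 7 5

After move 2 (L):
1 4 8
2 0 6
3 7 5

After move 3 (L):
1 4 8
0 2 6
3 7 5

After move 4 (R):
1 4 8
2 0 6
3 7 5

After move 5 (R):
1 4 8
2 6 0
3 7 5

After move 6 (U):
1 4 0
2 6 8
3 7 5

After move 7 (D):
1 4 8
2 6 0
3 7 5

After move 8 (D):
1 4 8
2 6 5
3 7 0

After move 9 (U):
1 4 8
2 6 0
3 7 5

After move 10 (U):
1 4 0
2 6 8
3 7 5

After move 11 (D):
1 4 8
2 6 0
3 7 5

After move 12 (U):
1 4 0
2 6 8
3 7 5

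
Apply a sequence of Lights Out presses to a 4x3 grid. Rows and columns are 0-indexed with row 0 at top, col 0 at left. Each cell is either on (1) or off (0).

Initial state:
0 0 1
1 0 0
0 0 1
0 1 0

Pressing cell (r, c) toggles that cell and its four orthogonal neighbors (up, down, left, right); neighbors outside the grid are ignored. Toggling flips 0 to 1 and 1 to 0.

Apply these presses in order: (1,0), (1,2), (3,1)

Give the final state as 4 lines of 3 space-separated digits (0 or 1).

After press 1 at (1,0):
1 0 1
0 1 0
1 0 1
0 1 0

After press 2 at (1,2):
1 0 0
0 0 1
1 0 0
0 1 0

After press 3 at (3,1):
1 0 0
0 0 1
1 1 0
1 0 1

Answer: 1 0 0
0 0 1
1 1 0
1 0 1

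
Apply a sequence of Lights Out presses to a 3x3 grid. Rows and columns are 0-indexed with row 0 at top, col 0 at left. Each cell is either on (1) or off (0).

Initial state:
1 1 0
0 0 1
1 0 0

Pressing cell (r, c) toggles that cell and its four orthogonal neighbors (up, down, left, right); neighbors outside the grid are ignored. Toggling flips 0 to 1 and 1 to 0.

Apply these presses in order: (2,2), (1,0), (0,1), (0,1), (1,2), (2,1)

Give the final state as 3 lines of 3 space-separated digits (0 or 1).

Answer: 0 1 1
1 1 1
1 0 1

Derivation:
After press 1 at (2,2):
1 1 0
0 0 0
1 1 1

After press 2 at (1,0):
0 1 0
1 1 0
0 1 1

After press 3 at (0,1):
1 0 1
1 0 0
0 1 1

After press 4 at (0,1):
0 1 0
1 1 0
0 1 1

After press 5 at (1,2):
0 1 1
1 0 1
0 1 0

After press 6 at (2,1):
0 1 1
1 1 1
1 0 1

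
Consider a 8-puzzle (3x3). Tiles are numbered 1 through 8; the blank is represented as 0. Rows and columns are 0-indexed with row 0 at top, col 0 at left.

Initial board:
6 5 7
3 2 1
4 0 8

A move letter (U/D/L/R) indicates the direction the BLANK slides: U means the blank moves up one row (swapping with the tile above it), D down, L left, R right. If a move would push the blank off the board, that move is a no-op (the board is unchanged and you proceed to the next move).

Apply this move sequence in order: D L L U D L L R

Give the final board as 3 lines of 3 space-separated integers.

Answer: 6 5 7
3 2 1
4 0 8

Derivation:
After move 1 (D):
6 5 7
3 2 1
4 0 8

After move 2 (L):
6 5 7
3 2 1
0 4 8

After move 3 (L):
6 5 7
3 2 1
0 4 8

After move 4 (U):
6 5 7
0 2 1
3 4 8

After move 5 (D):
6 5 7
3 2 1
0 4 8

After move 6 (L):
6 5 7
3 2 1
0 4 8

After move 7 (L):
6 5 7
3 2 1
0 4 8

After move 8 (R):
6 5 7
3 2 1
4 0 8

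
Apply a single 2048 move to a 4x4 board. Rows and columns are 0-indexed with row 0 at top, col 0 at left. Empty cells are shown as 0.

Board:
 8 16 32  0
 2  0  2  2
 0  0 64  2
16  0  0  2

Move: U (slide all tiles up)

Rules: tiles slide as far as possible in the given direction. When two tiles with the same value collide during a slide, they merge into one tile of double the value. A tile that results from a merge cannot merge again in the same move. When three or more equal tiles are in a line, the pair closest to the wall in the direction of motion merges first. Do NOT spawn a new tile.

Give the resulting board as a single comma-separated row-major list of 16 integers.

Answer: 8, 16, 32, 4, 2, 0, 2, 2, 16, 0, 64, 0, 0, 0, 0, 0

Derivation:
Slide up:
col 0: [8, 2, 0, 16] -> [8, 2, 16, 0]
col 1: [16, 0, 0, 0] -> [16, 0, 0, 0]
col 2: [32, 2, 64, 0] -> [32, 2, 64, 0]
col 3: [0, 2, 2, 2] -> [4, 2, 0, 0]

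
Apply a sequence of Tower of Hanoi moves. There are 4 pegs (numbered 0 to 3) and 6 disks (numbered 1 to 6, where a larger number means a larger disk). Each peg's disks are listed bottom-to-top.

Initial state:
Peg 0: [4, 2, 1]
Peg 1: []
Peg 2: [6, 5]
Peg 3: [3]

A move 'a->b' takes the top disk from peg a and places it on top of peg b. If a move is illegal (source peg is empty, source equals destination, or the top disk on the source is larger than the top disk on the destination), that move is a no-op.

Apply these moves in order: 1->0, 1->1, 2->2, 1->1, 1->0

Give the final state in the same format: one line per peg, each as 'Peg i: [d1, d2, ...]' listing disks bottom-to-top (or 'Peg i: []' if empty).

Answer: Peg 0: [4, 2, 1]
Peg 1: []
Peg 2: [6, 5]
Peg 3: [3]

Derivation:
After move 1 (1->0):
Peg 0: [4, 2, 1]
Peg 1: []
Peg 2: [6, 5]
Peg 3: [3]

After move 2 (1->1):
Peg 0: [4, 2, 1]
Peg 1: []
Peg 2: [6, 5]
Peg 3: [3]

After move 3 (2->2):
Peg 0: [4, 2, 1]
Peg 1: []
Peg 2: [6, 5]
Peg 3: [3]

After move 4 (1->1):
Peg 0: [4, 2, 1]
Peg 1: []
Peg 2: [6, 5]
Peg 3: [3]

After move 5 (1->0):
Peg 0: [4, 2, 1]
Peg 1: []
Peg 2: [6, 5]
Peg 3: [3]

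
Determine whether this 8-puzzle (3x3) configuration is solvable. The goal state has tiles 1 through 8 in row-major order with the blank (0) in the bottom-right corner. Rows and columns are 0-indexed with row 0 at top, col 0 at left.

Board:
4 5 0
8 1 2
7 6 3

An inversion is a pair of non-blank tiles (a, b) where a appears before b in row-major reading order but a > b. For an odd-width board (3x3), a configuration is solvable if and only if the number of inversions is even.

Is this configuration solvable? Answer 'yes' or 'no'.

Inversions (pairs i<j in row-major order where tile[i] > tile[j] > 0): 14
14 is even, so the puzzle is solvable.

Answer: yes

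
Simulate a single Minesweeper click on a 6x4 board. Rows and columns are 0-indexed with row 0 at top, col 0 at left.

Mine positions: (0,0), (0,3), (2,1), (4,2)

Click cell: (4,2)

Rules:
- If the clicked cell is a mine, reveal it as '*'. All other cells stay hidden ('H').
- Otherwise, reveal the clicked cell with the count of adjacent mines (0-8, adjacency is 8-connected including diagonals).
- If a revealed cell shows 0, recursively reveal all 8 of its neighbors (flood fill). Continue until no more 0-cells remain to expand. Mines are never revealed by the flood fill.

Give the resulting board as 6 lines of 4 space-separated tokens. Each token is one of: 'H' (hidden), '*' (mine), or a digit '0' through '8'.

H H H H
H H H H
H H H H
H H H H
H H * H
H H H H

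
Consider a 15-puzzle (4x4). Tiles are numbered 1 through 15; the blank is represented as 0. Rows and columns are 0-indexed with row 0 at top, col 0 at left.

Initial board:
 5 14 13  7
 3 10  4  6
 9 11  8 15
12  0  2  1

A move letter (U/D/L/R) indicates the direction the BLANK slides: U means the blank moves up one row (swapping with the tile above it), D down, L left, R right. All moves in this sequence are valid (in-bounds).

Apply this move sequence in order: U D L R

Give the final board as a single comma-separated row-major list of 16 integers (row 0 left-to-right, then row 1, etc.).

After move 1 (U):
 5 14 13  7
 3 10  4  6
 9  0  8 15
12 11  2  1

After move 2 (D):
 5 14 13  7
 3 10  4  6
 9 11  8 15
12  0  2  1

After move 3 (L):
 5 14 13  7
 3 10  4  6
 9 11  8 15
 0 12  2  1

After move 4 (R):
 5 14 13  7
 3 10  4  6
 9 11  8 15
12  0  2  1

Answer: 5, 14, 13, 7, 3, 10, 4, 6, 9, 11, 8, 15, 12, 0, 2, 1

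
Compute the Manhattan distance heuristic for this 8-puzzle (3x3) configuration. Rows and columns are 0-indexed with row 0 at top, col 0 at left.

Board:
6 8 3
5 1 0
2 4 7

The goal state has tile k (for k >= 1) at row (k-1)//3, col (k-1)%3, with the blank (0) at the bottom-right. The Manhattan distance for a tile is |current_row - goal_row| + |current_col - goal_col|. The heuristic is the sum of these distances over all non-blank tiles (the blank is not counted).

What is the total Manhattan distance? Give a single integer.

Answer: 15

Derivation:
Tile 6: at (0,0), goal (1,2), distance |0-1|+|0-2| = 3
Tile 8: at (0,1), goal (2,1), distance |0-2|+|1-1| = 2
Tile 3: at (0,2), goal (0,2), distance |0-0|+|2-2| = 0
Tile 5: at (1,0), goal (1,1), distance |1-1|+|0-1| = 1
Tile 1: at (1,1), goal (0,0), distance |1-0|+|1-0| = 2
Tile 2: at (2,0), goal (0,1), distance |2-0|+|0-1| = 3
Tile 4: at (2,1), goal (1,0), distance |2-1|+|1-0| = 2
Tile 7: at (2,2), goal (2,0), distance |2-2|+|2-0| = 2
Sum: 3 + 2 + 0 + 1 + 2 + 3 + 2 + 2 = 15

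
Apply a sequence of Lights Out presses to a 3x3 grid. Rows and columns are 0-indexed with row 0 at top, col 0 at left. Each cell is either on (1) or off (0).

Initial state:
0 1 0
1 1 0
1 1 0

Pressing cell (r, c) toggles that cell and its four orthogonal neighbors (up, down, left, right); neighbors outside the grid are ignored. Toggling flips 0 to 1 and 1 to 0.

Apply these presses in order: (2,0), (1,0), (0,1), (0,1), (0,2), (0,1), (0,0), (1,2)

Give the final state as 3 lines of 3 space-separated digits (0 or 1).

After press 1 at (2,0):
0 1 0
0 1 0
0 0 0

After press 2 at (1,0):
1 1 0
1 0 0
1 0 0

After press 3 at (0,1):
0 0 1
1 1 0
1 0 0

After press 4 at (0,1):
1 1 0
1 0 0
1 0 0

After press 5 at (0,2):
1 0 1
1 0 1
1 0 0

After press 6 at (0,1):
0 1 0
1 1 1
1 0 0

After press 7 at (0,0):
1 0 0
0 1 1
1 0 0

After press 8 at (1,2):
1 0 1
0 0 0
1 0 1

Answer: 1 0 1
0 0 0
1 0 1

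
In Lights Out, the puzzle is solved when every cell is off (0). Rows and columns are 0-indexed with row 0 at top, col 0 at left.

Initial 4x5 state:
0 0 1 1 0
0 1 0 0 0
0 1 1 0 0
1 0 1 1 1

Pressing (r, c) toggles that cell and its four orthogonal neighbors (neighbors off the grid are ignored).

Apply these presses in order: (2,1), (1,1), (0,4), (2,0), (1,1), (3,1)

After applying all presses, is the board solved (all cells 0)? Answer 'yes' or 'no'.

Answer: no

Derivation:
After press 1 at (2,1):
0 0 1 1 0
0 0 0 0 0
1 0 0 0 0
1 1 1 1 1

After press 2 at (1,1):
0 1 1 1 0
1 1 1 0 0
1 1 0 0 0
1 1 1 1 1

After press 3 at (0,4):
0 1 1 0 1
1 1 1 0 1
1 1 0 0 0
1 1 1 1 1

After press 4 at (2,0):
0 1 1 0 1
0 1 1 0 1
0 0 0 0 0
0 1 1 1 1

After press 5 at (1,1):
0 0 1 0 1
1 0 0 0 1
0 1 0 0 0
0 1 1 1 1

After press 6 at (3,1):
0 0 1 0 1
1 0 0 0 1
0 0 0 0 0
1 0 0 1 1

Lights still on: 7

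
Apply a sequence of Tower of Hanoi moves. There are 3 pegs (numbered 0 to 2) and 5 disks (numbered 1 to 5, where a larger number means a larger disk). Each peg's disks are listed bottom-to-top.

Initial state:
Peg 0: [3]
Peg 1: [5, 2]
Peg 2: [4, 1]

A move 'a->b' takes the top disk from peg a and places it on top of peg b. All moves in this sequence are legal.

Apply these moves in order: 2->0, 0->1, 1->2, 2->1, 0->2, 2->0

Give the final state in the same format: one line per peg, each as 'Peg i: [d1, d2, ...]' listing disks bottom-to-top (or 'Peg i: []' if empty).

Answer: Peg 0: [3]
Peg 1: [5, 2, 1]
Peg 2: [4]

Derivation:
After move 1 (2->0):
Peg 0: [3, 1]
Peg 1: [5, 2]
Peg 2: [4]

After move 2 (0->1):
Peg 0: [3]
Peg 1: [5, 2, 1]
Peg 2: [4]

After move 3 (1->2):
Peg 0: [3]
Peg 1: [5, 2]
Peg 2: [4, 1]

After move 4 (2->1):
Peg 0: [3]
Peg 1: [5, 2, 1]
Peg 2: [4]

After move 5 (0->2):
Peg 0: []
Peg 1: [5, 2, 1]
Peg 2: [4, 3]

After move 6 (2->0):
Peg 0: [3]
Peg 1: [5, 2, 1]
Peg 2: [4]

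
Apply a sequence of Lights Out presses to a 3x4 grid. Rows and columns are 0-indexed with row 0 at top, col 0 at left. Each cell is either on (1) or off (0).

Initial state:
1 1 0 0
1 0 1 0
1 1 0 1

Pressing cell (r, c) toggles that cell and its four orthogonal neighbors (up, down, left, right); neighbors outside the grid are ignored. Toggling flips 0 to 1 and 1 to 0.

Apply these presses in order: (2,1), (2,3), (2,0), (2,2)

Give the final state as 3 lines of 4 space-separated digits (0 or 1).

Answer: 1 1 0 0
0 1 0 1
1 0 1 1

Derivation:
After press 1 at (2,1):
1 1 0 0
1 1 1 0
0 0 1 1

After press 2 at (2,3):
1 1 0 0
1 1 1 1
0 0 0 0

After press 3 at (2,0):
1 1 0 0
0 1 1 1
1 1 0 0

After press 4 at (2,2):
1 1 0 0
0 1 0 1
1 0 1 1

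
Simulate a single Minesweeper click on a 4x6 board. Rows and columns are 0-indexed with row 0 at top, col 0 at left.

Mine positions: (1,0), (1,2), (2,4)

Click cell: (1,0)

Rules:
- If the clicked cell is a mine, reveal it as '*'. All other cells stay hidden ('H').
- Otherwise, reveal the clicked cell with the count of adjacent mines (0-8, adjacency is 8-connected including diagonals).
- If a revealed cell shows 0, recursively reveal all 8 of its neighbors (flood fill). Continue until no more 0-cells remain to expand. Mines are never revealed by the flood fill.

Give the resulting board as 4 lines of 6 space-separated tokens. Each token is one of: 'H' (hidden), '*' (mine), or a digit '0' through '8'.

H H H H H H
* H H H H H
H H H H H H
H H H H H H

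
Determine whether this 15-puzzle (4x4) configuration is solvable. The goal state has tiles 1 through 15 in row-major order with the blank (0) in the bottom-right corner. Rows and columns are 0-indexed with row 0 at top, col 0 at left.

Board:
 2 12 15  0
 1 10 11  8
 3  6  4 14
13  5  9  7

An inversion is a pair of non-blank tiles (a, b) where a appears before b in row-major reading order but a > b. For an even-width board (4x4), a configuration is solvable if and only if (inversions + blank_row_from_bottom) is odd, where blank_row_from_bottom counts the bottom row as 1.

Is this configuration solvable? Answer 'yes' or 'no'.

Answer: no

Derivation:
Inversions: 52
Blank is in row 0 (0-indexed from top), which is row 4 counting from the bottom (bottom = 1).
52 + 4 = 56, which is even, so the puzzle is not solvable.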